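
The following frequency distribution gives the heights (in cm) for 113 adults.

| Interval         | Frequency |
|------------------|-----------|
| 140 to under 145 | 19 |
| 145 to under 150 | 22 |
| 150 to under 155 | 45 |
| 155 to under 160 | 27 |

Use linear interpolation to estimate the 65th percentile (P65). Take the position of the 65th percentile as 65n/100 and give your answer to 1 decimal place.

Cumulative frequencies: 19, 41, 86, 113
n = 113; position = 65n/100 = 73.45.
This falls in the class 150 to under 155: L = 150, F = 41, f = 45, h = 5.
65th percentile ≈ 150 + ((73.45 − 41) / 45) × 5 = 153.6056

153.6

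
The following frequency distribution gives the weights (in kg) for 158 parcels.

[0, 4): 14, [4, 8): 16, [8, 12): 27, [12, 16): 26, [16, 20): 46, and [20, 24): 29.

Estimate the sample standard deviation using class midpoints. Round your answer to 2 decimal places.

6.21

Midpoints: 2, 6, 10, 14, 18, 22
n = 158, Σfm = 2224, mean = 14.0759
Σfm² = 37368
Σf(m − x̄)² = Σfm² − (Σfm)²/n = 37368 − 2224²/158 = 6063.0886
Sample variance = 6063.0886 / 157 = 38.6184
Standard deviation = √38.6184 = 6.2144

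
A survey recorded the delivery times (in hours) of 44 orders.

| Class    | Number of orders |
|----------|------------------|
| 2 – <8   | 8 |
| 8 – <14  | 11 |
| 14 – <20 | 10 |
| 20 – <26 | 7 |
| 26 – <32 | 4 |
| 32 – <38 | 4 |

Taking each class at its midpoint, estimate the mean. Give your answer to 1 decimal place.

Midpoints: 5, 11, 17, 23, 29, 35
Σfm = 8×5 + 11×11 + 10×17 + 7×23 + 4×29 + 4×35 = 748
n = Σf = 44
Mean = 748 / 44 = 17.0000

17.0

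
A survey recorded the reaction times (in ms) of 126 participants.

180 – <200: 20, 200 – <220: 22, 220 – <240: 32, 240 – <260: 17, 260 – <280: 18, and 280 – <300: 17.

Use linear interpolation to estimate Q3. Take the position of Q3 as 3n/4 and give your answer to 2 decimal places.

263.89

Cumulative frequencies: 20, 42, 74, 91, 109, 126
n = 126; position = 3n/4 = 94.5.
This falls in the class 260 – <280: L = 260, F = 91, f = 18, h = 20.
Upper quartile ≈ 260 + ((94.5 − 91) / 18) × 20 = 263.8889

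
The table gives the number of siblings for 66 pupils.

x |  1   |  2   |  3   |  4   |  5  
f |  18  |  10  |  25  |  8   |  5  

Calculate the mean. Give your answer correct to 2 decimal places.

2.58

Values: 1, 2, 3, 4, 5
Σfx = 18×1 + 10×2 + 25×3 + 8×4 + 5×5 = 170
n = Σf = 66
Mean = 170 / 66 = 2.5758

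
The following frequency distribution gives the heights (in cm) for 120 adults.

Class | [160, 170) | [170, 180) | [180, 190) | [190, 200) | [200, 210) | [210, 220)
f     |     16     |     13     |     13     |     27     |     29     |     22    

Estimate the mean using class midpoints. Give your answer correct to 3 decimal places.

Midpoints: 165, 175, 185, 195, 205, 215
Σfm = 16×165 + 13×175 + 13×185 + 27×195 + 29×205 + 22×215 = 23260
n = Σf = 120
Mean = 23260 / 120 = 193.8333

193.833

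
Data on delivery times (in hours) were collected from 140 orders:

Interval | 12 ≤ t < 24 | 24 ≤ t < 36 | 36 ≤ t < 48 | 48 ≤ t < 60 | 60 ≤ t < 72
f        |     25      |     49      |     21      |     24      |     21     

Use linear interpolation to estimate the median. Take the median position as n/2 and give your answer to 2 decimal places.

Cumulative frequencies: 25, 74, 95, 119, 140
n = 140; position = n/2 = 70.
This falls in the class 24 ≤ t < 36: L = 24, F = 25, f = 49, h = 12.
Median ≈ 24 + ((70 − 25) / 49) × 12 = 35.0204

35.02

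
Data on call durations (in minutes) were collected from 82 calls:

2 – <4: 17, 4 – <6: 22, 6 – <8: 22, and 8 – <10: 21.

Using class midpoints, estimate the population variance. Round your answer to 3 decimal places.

Midpoints: 3, 5, 7, 9
n = 82, Σfm = 504, mean = 6.1463
Σfm² = 3482
Σf(m − x̄)² = Σfm² − (Σfm)²/n = 3482 − 504²/82 = 384.2439
Population variance = 384.2439 / 82 = 4.6859

4.686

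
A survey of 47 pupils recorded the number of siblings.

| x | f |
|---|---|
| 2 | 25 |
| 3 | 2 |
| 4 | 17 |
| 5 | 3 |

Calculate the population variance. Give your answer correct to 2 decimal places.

1.15

Values: 2, 3, 4, 5
n = 47, Σfx = 139, mean = 2.9574
Σfx² = 465
Σf(x − x̄)² = Σfx² − (Σfx)²/n = 465 − 139²/47 = 53.9149
Population variance = 53.9149 / 47 = 1.1471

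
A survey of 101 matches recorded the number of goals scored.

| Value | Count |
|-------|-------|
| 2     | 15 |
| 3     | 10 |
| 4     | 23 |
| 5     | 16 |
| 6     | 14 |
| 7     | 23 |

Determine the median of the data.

5

Cumulative frequencies: 15, 25, 48, 64, 78, 101
n = 101, so the median is the value in position (n+1)/2 = 51.
Position 51 falls at value 5.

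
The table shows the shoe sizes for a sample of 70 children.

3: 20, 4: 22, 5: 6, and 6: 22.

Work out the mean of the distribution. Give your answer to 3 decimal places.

4.429

Values: 3, 4, 5, 6
Σfx = 20×3 + 22×4 + 6×5 + 22×6 = 310
n = Σf = 70
Mean = 310 / 70 = 4.4286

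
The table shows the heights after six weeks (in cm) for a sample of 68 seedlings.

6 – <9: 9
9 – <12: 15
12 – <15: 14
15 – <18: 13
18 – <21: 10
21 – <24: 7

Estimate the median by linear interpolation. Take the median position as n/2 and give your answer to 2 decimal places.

14.14

Cumulative frequencies: 9, 24, 38, 51, 61, 68
n = 68; position = n/2 = 34.
This falls in the class 12 – <15: L = 12, F = 24, f = 14, h = 3.
Median ≈ 12 + ((34 − 24) / 14) × 3 = 14.1429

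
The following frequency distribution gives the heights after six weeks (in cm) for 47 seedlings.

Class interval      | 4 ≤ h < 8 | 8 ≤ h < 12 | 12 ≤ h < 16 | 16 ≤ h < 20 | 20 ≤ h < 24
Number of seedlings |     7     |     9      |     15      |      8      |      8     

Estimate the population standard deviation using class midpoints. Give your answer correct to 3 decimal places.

5.119

Midpoints: 6, 10, 14, 18, 22
n = 47, Σfm = 662, mean = 14.0851
Σfm² = 10556
Σf(m − x̄)² = Σfm² − (Σfm)²/n = 10556 − 662²/47 = 1231.6596
Population variance = 1231.6596 / 47 = 26.2055
Standard deviation = √26.2055 = 5.1191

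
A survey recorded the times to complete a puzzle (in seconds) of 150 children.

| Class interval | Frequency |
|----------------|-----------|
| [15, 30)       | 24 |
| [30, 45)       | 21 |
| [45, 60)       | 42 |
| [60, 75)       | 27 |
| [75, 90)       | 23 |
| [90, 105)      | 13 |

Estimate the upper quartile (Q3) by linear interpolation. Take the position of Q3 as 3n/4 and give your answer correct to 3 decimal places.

74.167

Cumulative frequencies: 24, 45, 87, 114, 137, 150
n = 150; position = 3n/4 = 112.5.
This falls in the class [60, 75): L = 60, F = 87, f = 27, h = 15.
Upper quartile ≈ 60 + ((112.5 − 87) / 27) × 15 = 74.1667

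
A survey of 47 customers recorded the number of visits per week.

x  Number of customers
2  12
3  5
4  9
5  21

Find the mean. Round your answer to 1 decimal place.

Values: 2, 3, 4, 5
Σfx = 12×2 + 5×3 + 9×4 + 21×5 = 180
n = Σf = 47
Mean = 180 / 47 = 3.8298

3.8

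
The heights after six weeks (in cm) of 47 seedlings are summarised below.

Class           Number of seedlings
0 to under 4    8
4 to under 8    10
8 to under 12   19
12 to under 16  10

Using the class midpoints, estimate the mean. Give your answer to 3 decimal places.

Midpoints: 2, 6, 10, 14
Σfm = 8×2 + 10×6 + 19×10 + 10×14 = 406
n = Σf = 47
Mean = 406 / 47 = 8.6383

8.638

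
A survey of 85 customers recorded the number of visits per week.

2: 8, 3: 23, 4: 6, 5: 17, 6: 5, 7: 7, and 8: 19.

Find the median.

Cumulative frequencies: 8, 31, 37, 54, 59, 66, 85
n = 85, so the median is the value in position (n+1)/2 = 43.
Position 43 falls at value 5.

5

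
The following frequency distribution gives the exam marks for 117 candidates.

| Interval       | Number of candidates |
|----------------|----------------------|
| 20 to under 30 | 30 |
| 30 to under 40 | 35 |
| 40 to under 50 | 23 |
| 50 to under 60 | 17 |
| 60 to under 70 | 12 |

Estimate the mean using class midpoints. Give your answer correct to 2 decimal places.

Midpoints: 25, 35, 45, 55, 65
Σfm = 30×25 + 35×35 + 23×45 + 17×55 + 12×65 = 4725
n = Σf = 117
Mean = 4725 / 117 = 40.3846

40.38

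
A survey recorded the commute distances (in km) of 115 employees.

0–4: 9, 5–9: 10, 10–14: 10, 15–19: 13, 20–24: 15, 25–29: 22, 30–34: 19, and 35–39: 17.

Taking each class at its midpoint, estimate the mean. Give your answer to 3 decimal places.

Midpoints: 2, 7, 12, 17, 22, 27, 32, 37
Σfm = 9×2 + 10×7 + 10×12 + 13×17 + 15×22 + 22×27 + 19×32 + 17×37 = 2590
n = Σf = 115
Mean = 2590 / 115 = 22.5217

22.522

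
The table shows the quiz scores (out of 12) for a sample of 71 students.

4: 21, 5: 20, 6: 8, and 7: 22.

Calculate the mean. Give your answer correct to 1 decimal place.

5.4

Values: 4, 5, 6, 7
Σfx = 21×4 + 20×5 + 8×6 + 22×7 = 386
n = Σf = 71
Mean = 386 / 71 = 5.4366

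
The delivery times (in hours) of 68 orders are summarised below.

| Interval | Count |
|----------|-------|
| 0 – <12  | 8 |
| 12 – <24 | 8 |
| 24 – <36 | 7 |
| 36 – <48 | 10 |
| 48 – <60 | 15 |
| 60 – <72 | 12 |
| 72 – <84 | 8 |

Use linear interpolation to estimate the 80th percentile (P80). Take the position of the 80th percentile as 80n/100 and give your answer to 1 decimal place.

66.4

Cumulative frequencies: 8, 16, 23, 33, 48, 60, 68
n = 68; position = 80n/100 = 54.4.
This falls in the class 60 – <72: L = 60, F = 48, f = 12, h = 12.
80th percentile ≈ 60 + ((54.4 − 48) / 12) × 12 = 66.4000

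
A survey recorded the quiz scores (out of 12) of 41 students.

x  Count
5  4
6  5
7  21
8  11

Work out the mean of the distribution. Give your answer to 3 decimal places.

6.951

Values: 5, 6, 7, 8
Σfx = 4×5 + 5×6 + 21×7 + 11×8 = 285
n = Σf = 41
Mean = 285 / 41 = 6.9512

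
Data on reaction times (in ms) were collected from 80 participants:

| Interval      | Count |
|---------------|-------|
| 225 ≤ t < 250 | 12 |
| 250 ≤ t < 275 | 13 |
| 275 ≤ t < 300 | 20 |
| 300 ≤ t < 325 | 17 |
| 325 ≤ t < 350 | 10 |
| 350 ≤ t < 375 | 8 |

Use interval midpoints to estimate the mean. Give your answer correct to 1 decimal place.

Midpoints: 237.5, 262.5, 287.5, 312.5, 337.5, 362.5
Σfm = 12×237.5 + 13×262.5 + 20×287.5 + 17×312.5 + 10×337.5 + 8×362.5 = 23600
n = Σf = 80
Mean = 23600 / 80 = 295.0000

295.0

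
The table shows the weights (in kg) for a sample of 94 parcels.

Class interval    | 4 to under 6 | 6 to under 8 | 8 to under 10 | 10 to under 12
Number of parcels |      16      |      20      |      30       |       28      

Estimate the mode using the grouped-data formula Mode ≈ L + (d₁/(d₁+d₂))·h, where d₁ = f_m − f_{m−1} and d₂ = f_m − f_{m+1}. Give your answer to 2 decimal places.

9.67

Modal class: 8 to under 10 (highest frequency 30).
d₁ = 30 − 20 = 10, d₂ = 30 − 28 = 2
Mode ≈ 8 + (10/(10+2)) × 2 = 8 + 1.6667 = 9.6667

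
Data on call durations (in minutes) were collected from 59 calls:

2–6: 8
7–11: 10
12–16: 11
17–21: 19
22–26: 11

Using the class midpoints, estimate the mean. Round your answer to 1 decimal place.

Midpoints: 4, 9, 14, 19, 24
Σfm = 8×4 + 10×9 + 11×14 + 19×19 + 11×24 = 901
n = Σf = 59
Mean = 901 / 59 = 15.2712

15.3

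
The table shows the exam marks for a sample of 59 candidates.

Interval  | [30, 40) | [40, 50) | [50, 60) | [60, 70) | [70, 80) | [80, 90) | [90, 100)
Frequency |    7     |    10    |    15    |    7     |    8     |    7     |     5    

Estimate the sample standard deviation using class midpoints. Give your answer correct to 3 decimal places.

Midpoints: 35, 45, 55, 65, 75, 85, 95
n = 59, Σfm = 3645, mean = 61.7797
Σfm² = 244475
Σf(m − x̄)² = Σfm² − (Σfm)²/n = 244475 − 3645²/59 = 19288.1356
Sample variance = 19288.1356 / 58 = 332.5541
Standard deviation = √332.5541 = 18.2361

18.236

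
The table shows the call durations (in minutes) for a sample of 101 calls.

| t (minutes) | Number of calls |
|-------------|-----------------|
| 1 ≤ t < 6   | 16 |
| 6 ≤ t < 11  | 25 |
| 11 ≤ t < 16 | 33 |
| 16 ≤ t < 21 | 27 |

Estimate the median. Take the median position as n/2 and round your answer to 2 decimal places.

12.44

Cumulative frequencies: 16, 41, 74, 101
n = 101; position = n/2 = 50.5.
This falls in the class 11 ≤ t < 16: L = 11, F = 41, f = 33, h = 5.
Median ≈ 11 + ((50.5 − 41) / 33) × 5 = 12.4394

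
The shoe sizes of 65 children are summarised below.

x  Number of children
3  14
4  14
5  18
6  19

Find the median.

Cumulative frequencies: 14, 28, 46, 65
n = 65, so the median is the value in position (n+1)/2 = 33.
Position 33 falls at value 5.

5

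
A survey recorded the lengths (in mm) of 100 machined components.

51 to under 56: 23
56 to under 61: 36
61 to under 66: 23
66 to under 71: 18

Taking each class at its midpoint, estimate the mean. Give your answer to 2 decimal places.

60.30

Midpoints: 53.5, 58.5, 63.5, 68.5
Σfm = 23×53.5 + 36×58.5 + 23×63.5 + 18×68.5 = 6030
n = Σf = 100
Mean = 6030 / 100 = 60.3000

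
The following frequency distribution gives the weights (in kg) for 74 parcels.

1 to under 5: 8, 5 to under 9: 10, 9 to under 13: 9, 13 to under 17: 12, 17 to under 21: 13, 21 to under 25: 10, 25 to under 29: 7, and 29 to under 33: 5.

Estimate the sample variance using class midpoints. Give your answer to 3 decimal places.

Midpoints: 3, 7, 11, 15, 19, 23, 27, 31
n = 74, Σfm = 1194, mean = 16.1351
Σfm² = 24242
Σf(m − x̄)² = Σfm² − (Σfm)²/n = 24242 − 1194²/74 = 4976.6486
Sample variance = 4976.6486 / 73 = 68.1733

68.173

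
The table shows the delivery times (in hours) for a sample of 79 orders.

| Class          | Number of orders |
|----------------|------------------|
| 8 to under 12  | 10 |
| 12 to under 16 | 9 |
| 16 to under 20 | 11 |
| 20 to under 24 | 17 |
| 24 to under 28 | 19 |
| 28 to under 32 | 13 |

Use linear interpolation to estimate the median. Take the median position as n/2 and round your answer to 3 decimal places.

22.235

Cumulative frequencies: 10, 19, 30, 47, 66, 79
n = 79; position = n/2 = 39.5.
This falls in the class 20 to under 24: L = 20, F = 30, f = 17, h = 4.
Median ≈ 20 + ((39.5 − 30) / 17) × 4 = 22.2353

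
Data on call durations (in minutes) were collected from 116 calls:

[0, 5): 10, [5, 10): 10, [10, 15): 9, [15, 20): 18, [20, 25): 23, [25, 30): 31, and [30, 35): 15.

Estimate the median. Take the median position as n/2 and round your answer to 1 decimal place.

Cumulative frequencies: 10, 20, 29, 47, 70, 101, 116
n = 116; position = n/2 = 58.
This falls in the class [20, 25): L = 20, F = 47, f = 23, h = 5.
Median ≈ 20 + ((58 − 47) / 23) × 5 = 22.3913

22.4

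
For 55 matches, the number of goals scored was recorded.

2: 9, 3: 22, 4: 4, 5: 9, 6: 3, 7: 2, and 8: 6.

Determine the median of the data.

3

Cumulative frequencies: 9, 31, 35, 44, 47, 49, 55
n = 55, so the median is the value in position (n+1)/2 = 28.
Position 28 falls at value 3.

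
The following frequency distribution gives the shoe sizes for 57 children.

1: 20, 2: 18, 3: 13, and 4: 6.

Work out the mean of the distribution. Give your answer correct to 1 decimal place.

2.1

Values: 1, 2, 3, 4
Σfx = 20×1 + 18×2 + 13×3 + 6×4 = 119
n = Σf = 57
Mean = 119 / 57 = 2.0877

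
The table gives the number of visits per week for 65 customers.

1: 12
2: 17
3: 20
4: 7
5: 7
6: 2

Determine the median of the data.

3

Cumulative frequencies: 12, 29, 49, 56, 63, 65
n = 65, so the median is the value in position (n+1)/2 = 33.
Position 33 falls at value 3.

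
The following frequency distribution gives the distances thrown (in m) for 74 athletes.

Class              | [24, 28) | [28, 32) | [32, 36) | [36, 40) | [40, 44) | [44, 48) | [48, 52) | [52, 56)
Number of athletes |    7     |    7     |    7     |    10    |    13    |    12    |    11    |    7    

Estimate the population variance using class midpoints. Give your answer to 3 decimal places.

70.837

Midpoints: 26, 30, 34, 38, 42, 46, 50, 54
n = 74, Σfm = 3036, mean = 41.0270
Σfm² = 129800
Σf(m − x̄)² = Σfm² − (Σfm)²/n = 129800 − 3036²/74 = 5241.9459
Population variance = 5241.9459 / 74 = 70.8371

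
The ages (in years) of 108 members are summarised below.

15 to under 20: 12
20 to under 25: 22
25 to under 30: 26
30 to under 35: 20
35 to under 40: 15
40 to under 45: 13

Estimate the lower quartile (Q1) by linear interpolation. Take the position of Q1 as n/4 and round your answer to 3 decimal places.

Cumulative frequencies: 12, 34, 60, 80, 95, 108
n = 108; position = n/4 = 27.
This falls in the class 20 to under 25: L = 20, F = 12, f = 22, h = 5.
Lower quartile ≈ 20 + ((27 − 12) / 22) × 5 = 23.4091

23.409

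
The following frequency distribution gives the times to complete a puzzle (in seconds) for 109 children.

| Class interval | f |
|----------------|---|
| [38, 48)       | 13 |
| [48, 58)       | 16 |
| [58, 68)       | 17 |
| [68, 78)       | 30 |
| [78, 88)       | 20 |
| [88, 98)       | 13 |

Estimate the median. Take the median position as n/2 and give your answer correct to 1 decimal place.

Cumulative frequencies: 13, 29, 46, 76, 96, 109
n = 109; position = n/2 = 54.5.
This falls in the class [68, 78): L = 68, F = 46, f = 30, h = 10.
Median ≈ 68 + ((54.5 − 46) / 30) × 10 = 70.8333

70.8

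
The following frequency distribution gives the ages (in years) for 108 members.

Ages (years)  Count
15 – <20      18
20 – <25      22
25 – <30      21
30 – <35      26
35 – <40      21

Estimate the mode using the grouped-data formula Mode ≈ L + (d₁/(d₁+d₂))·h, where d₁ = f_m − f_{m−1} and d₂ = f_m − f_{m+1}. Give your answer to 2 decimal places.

32.50

Modal class: 30 – <35 (highest frequency 26).
d₁ = 26 − 21 = 5, d₂ = 26 − 21 = 5
Mode ≈ 30 + (5/(5+5)) × 5 = 30 + 2.5000 = 32.5000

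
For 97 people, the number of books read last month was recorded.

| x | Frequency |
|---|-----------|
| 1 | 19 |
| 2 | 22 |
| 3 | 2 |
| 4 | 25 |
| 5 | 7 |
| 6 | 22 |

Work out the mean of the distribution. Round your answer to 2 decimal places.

3.46

Values: 1, 2, 3, 4, 5, 6
Σfx = 19×1 + 22×2 + 2×3 + 25×4 + 7×5 + 22×6 = 336
n = Σf = 97
Mean = 336 / 97 = 3.4639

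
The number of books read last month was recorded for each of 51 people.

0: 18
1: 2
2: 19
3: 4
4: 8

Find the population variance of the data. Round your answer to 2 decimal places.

Values: 0, 1, 2, 3, 4
n = 51, Σfx = 84, mean = 1.6471
Σfx² = 242
Σf(x − x̄)² = Σfx² − (Σfx)²/n = 242 − 84²/51 = 103.6471
Population variance = 103.6471 / 51 = 2.0323

2.03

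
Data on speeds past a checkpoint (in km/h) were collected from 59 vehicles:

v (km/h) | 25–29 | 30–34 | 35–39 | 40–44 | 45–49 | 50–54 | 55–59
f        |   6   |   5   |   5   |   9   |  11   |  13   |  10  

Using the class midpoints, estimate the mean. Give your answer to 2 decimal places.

Midpoints: 27, 32, 37, 42, 47, 52, 57
Σfm = 6×27 + 5×32 + 5×37 + 9×42 + 11×47 + 13×52 + 10×57 = 2648
n = Σf = 59
Mean = 2648 / 59 = 44.8814

44.88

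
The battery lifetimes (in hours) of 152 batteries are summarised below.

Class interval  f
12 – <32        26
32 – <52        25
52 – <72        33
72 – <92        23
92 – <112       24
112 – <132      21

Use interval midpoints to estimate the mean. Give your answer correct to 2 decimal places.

Midpoints: 22, 42, 62, 82, 102, 122
Σfm = 26×22 + 25×42 + 33×62 + 23×82 + 24×102 + 21×122 = 10564
n = Σf = 152
Mean = 10564 / 152 = 69.5000

69.50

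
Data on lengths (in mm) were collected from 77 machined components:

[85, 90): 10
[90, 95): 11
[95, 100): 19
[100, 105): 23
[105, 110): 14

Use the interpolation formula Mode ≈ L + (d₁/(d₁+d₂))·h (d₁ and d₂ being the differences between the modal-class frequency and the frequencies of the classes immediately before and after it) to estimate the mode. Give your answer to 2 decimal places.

Modal class: [100, 105) (highest frequency 23).
d₁ = 23 − 19 = 4, d₂ = 23 − 14 = 9
Mode ≈ 100 + (4/(4+9)) × 5 = 100 + 1.5385 = 101.5385

101.54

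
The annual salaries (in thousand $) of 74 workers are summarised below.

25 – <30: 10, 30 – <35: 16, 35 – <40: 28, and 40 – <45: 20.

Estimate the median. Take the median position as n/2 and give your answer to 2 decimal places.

Cumulative frequencies: 10, 26, 54, 74
n = 74; position = n/2 = 37.
This falls in the class 35 – <40: L = 35, F = 26, f = 28, h = 5.
Median ≈ 35 + ((37 − 26) / 28) × 5 = 36.9643

36.96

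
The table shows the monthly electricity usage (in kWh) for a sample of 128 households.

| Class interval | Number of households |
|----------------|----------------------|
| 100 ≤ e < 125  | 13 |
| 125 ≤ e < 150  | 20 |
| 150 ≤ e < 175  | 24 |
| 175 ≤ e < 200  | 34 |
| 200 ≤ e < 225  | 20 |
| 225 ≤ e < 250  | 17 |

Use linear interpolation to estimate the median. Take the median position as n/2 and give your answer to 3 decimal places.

Cumulative frequencies: 13, 33, 57, 91, 111, 128
n = 128; position = n/2 = 64.
This falls in the class 175 ≤ e < 200: L = 175, F = 57, f = 34, h = 25.
Median ≈ 175 + ((64 − 57) / 34) × 25 = 180.1471

180.147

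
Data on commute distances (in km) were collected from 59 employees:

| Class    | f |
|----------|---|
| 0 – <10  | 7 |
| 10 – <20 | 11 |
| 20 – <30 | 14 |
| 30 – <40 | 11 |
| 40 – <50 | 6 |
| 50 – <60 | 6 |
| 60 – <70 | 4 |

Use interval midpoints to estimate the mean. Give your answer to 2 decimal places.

30.42

Midpoints: 5, 15, 25, 35, 45, 55, 65
Σfm = 7×5 + 11×15 + 14×25 + 11×35 + 6×45 + 6×55 + 4×65 = 1795
n = Σf = 59
Mean = 1795 / 59 = 30.4237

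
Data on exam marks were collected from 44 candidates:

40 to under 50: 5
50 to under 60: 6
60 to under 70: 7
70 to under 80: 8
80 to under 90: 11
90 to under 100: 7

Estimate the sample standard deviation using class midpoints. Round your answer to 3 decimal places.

16.222

Midpoints: 45, 55, 65, 75, 85, 95
n = 44, Σfm = 3210, mean = 72.9545
Σfm² = 245500
Σf(m − x̄)² = Σfm² − (Σfm)²/n = 245500 − 3210²/44 = 11315.9091
Sample variance = 11315.9091 / 43 = 263.1607
Standard deviation = √263.1607 = 16.2222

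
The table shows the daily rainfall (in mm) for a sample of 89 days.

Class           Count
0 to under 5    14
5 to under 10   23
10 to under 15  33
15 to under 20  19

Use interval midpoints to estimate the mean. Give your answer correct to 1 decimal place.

10.7

Midpoints: 2.5, 7.5, 12.5, 17.5
Σfm = 14×2.5 + 23×7.5 + 33×12.5 + 19×17.5 = 952.5
n = Σf = 89
Mean = 952.5 / 89 = 10.7022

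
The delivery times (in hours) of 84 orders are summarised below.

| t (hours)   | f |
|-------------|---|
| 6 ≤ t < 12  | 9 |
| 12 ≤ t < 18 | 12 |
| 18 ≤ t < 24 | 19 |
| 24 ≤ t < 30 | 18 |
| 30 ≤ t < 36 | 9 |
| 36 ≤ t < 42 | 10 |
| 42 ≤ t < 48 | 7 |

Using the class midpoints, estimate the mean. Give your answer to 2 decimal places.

25.57

Midpoints: 9, 15, 21, 27, 33, 39, 45
Σfm = 9×9 + 12×15 + 19×21 + 18×27 + 9×33 + 10×39 + 7×45 = 2148
n = Σf = 84
Mean = 2148 / 84 = 25.5714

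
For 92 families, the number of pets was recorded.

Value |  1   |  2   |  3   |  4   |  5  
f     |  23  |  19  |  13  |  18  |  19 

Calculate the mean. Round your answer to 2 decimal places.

Values: 1, 2, 3, 4, 5
Σfx = 23×1 + 19×2 + 13×3 + 18×4 + 19×5 = 267
n = Σf = 92
Mean = 267 / 92 = 2.9022

2.90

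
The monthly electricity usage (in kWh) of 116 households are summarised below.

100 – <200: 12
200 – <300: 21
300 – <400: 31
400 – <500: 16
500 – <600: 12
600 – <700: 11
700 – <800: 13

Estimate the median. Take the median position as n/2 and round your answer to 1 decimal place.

Cumulative frequencies: 12, 33, 64, 80, 92, 103, 116
n = 116; position = n/2 = 58.
This falls in the class 300 – <400: L = 300, F = 33, f = 31, h = 100.
Median ≈ 300 + ((58 − 33) / 31) × 100 = 380.6452

380.6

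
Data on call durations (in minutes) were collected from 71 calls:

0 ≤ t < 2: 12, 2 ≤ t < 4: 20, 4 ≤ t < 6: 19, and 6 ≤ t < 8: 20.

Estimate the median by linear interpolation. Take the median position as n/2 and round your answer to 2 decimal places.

4.37

Cumulative frequencies: 12, 32, 51, 71
n = 71; position = n/2 = 35.5.
This falls in the class 4 ≤ t < 6: L = 4, F = 32, f = 19, h = 2.
Median ≈ 4 + ((35.5 − 32) / 19) × 2 = 4.3684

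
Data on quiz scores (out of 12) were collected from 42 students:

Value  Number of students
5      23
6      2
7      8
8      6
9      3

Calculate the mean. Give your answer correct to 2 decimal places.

Values: 5, 6, 7, 8, 9
Σfx = 23×5 + 2×6 + 8×7 + 6×8 + 3×9 = 258
n = Σf = 42
Mean = 258 / 42 = 6.1429

6.14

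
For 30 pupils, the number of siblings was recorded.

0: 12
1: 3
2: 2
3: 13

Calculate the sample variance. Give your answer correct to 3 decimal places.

Values: 0, 1, 2, 3
n = 30, Σfx = 46, mean = 1.5333
Σfx² = 128
Σf(x − x̄)² = Σfx² − (Σfx)²/n = 128 − 46²/30 = 57.4667
Sample variance = 57.4667 / 29 = 1.9816

1.982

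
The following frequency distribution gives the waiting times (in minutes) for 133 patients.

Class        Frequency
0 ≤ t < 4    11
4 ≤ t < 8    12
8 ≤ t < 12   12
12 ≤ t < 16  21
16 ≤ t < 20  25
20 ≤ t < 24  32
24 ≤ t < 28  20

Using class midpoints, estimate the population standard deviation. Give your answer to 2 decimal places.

Midpoints: 2, 6, 10, 14, 18, 22, 26
n = 133, Σfm = 2182, mean = 16.4060
Σfm² = 42900
Σf(m − x̄)² = Σfm² − (Σfm)²/n = 42900 − 2182²/133 = 7102.0752
Population variance = 7102.0752 / 133 = 53.3991
Standard deviation = √53.3991 = 7.3075

7.31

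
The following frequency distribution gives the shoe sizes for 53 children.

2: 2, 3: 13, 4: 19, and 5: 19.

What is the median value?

Cumulative frequencies: 2, 15, 34, 53
n = 53, so the median is the value in position (n+1)/2 = 27.
Position 27 falls at value 4.

4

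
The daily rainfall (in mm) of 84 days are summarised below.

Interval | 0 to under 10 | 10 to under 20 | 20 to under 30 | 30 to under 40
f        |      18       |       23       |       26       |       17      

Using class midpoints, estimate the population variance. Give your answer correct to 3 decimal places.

108.333

Midpoints: 5, 15, 25, 35
n = 84, Σfm = 1680, mean = 20.0000
Σfm² = 42700
Σf(m − x̄)² = Σfm² − (Σfm)²/n = 42700 − 1680²/84 = 9100.0000
Population variance = 9100.0000 / 84 = 108.3333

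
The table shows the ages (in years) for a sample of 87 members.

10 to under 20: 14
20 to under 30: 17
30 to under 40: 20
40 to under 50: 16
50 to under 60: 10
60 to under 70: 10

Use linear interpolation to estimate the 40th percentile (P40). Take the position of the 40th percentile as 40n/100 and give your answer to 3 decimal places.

Cumulative frequencies: 14, 31, 51, 67, 77, 87
n = 87; position = 40n/100 = 34.8.
This falls in the class 30 to under 40: L = 30, F = 31, f = 20, h = 10.
40th percentile ≈ 30 + ((34.8 − 31) / 20) × 10 = 31.9000

31.900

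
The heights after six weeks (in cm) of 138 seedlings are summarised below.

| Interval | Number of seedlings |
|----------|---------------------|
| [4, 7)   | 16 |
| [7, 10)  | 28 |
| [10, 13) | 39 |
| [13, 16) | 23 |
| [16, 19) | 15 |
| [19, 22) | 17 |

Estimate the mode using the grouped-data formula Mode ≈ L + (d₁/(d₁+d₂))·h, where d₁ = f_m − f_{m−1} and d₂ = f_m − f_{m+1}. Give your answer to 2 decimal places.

11.22

Modal class: [10, 13) (highest frequency 39).
d₁ = 39 − 28 = 11, d₂ = 39 − 23 = 16
Mode ≈ 10 + (11/(11+16)) × 3 = 10 + 1.2222 = 11.2222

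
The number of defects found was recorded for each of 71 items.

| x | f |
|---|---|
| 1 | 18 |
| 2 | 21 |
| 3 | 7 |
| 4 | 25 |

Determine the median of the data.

2

Cumulative frequencies: 18, 39, 46, 71
n = 71, so the median is the value in position (n+1)/2 = 36.
Position 36 falls at value 2.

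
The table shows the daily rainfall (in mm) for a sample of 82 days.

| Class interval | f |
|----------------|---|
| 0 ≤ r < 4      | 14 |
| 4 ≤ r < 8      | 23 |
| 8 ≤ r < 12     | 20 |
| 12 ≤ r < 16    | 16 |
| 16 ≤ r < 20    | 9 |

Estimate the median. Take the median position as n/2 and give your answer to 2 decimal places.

8.80

Cumulative frequencies: 14, 37, 57, 73, 82
n = 82; position = n/2 = 41.
This falls in the class 8 ≤ r < 12: L = 8, F = 37, f = 20, h = 4.
Median ≈ 8 + ((41 − 37) / 20) × 4 = 8.8000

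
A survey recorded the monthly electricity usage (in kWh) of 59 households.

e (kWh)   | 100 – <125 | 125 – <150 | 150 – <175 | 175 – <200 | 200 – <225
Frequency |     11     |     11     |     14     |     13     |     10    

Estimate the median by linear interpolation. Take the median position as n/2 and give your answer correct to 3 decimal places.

163.393

Cumulative frequencies: 11, 22, 36, 49, 59
n = 59; position = n/2 = 29.5.
This falls in the class 150 – <175: L = 150, F = 22, f = 14, h = 25.
Median ≈ 150 + ((29.5 − 22) / 14) × 25 = 163.3929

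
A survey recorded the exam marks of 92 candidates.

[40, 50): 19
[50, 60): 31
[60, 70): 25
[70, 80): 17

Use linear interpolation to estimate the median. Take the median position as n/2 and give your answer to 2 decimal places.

Cumulative frequencies: 19, 50, 75, 92
n = 92; position = n/2 = 46.
This falls in the class [50, 60): L = 50, F = 19, f = 31, h = 10.
Median ≈ 50 + ((46 − 19) / 31) × 10 = 58.7097

58.71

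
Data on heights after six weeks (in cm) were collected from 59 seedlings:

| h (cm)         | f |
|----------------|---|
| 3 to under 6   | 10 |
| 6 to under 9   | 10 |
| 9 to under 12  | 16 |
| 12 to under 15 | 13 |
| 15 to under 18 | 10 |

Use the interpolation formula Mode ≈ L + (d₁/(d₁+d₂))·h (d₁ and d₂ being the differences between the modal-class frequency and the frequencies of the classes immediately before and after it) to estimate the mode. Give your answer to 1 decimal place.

Modal class: 9 to under 12 (highest frequency 16).
d₁ = 16 − 10 = 6, d₂ = 16 − 13 = 3
Mode ≈ 9 + (6/(6+3)) × 3 = 9 + 2.0000 = 11.0000

11.0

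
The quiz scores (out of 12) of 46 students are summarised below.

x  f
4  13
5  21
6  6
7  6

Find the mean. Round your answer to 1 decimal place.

5.1

Values: 4, 5, 6, 7
Σfx = 13×4 + 21×5 + 6×6 + 6×7 = 235
n = Σf = 46
Mean = 235 / 46 = 5.1087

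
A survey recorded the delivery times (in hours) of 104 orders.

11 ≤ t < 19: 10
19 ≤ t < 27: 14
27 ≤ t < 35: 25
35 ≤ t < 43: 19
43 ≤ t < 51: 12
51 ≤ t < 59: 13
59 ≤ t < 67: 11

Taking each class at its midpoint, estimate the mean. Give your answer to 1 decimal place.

Midpoints: 15, 23, 31, 39, 47, 55, 63
Σfm = 10×15 + 14×23 + 25×31 + 19×39 + 12×47 + 13×55 + 11×63 = 3960
n = Σf = 104
Mean = 3960 / 104 = 38.0769

38.1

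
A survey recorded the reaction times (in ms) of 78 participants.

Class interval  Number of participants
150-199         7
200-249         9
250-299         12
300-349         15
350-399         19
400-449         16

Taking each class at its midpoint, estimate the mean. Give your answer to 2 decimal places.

Midpoints: 174.5, 224.5, 274.5, 324.5, 374.5, 424.5
Σfm = 7×174.5 + 9×224.5 + 12×274.5 + 15×324.5 + 19×374.5 + 16×424.5 = 25311
n = Σf = 78
Mean = 25311 / 78 = 324.5000

324.50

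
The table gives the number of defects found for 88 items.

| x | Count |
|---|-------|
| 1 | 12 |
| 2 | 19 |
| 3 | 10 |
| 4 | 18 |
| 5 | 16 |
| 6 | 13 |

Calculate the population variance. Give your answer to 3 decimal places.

Values: 1, 2, 3, 4, 5, 6
n = 88, Σfx = 310, mean = 3.5227
Σfx² = 1334
Σf(x − x̄)² = Σfx² − (Σfx)²/n = 1334 − 310²/88 = 241.9545
Population variance = 241.9545 / 88 = 2.7495

2.749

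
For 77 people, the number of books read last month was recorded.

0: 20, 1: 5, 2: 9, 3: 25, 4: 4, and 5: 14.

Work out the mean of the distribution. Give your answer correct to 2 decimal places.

2.39

Values: 0, 1, 2, 3, 4, 5
Σfx = 20×0 + 5×1 + 9×2 + 25×3 + 4×4 + 14×5 = 184
n = Σf = 77
Mean = 184 / 77 = 2.3896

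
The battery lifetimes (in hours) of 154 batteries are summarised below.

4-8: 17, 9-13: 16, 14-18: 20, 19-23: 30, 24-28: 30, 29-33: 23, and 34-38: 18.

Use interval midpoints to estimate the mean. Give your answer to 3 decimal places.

Midpoints: 6, 11, 16, 21, 26, 31, 36
Σfm = 17×6 + 16×11 + 20×16 + 30×21 + 30×26 + 23×31 + 18×36 = 3369
n = Σf = 154
Mean = 3369 / 154 = 21.8766

21.877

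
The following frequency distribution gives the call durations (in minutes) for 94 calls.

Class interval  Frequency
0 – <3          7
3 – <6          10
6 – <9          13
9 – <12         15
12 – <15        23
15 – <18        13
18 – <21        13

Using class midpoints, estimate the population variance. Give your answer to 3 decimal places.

28.312

Midpoints: 1.5, 4.5, 7.5, 10.5, 13.5, 16.5, 19.5
n = 94, Σfm = 1089, mean = 11.5851
Σfm² = 15277.5
Σf(m − x̄)² = Σfm² − (Σfm)²/n = 15277.5 − 1089²/94 = 2661.3191
Population variance = 2661.3191 / 94 = 28.3119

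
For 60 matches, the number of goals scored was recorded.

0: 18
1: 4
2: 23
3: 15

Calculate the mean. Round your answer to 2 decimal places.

1.58

Values: 0, 1, 2, 3
Σfx = 18×0 + 4×1 + 23×2 + 15×3 = 95
n = Σf = 60
Mean = 95 / 60 = 1.5833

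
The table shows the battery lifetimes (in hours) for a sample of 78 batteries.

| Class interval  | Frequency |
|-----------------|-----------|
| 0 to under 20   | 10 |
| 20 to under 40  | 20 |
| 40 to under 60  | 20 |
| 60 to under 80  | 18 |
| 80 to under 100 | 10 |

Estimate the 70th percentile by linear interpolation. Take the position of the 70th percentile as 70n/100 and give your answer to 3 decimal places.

65.111

Cumulative frequencies: 10, 30, 50, 68, 78
n = 78; position = 70n/100 = 54.6.
This falls in the class 60 to under 80: L = 60, F = 50, f = 18, h = 20.
70th percentile ≈ 60 + ((54.6 − 50) / 18) × 20 = 65.1111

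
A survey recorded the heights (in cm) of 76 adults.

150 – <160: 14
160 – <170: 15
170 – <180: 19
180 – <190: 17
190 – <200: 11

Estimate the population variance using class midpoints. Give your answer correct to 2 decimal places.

173.41

Midpoints: 155, 165, 175, 185, 195
n = 76, Σfm = 13260, mean = 174.4737
Σfm² = 2326700
Σf(m − x̄)² = Σfm² − (Σfm)²/n = 2326700 − 13260²/76 = 13178.9474
Population variance = 13178.9474 / 76 = 173.4072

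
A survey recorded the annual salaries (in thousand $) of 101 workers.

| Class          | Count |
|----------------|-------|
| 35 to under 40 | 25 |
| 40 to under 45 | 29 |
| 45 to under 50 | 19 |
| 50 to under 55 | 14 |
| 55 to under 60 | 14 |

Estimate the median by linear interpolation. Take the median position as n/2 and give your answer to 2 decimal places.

44.40

Cumulative frequencies: 25, 54, 73, 87, 101
n = 101; position = n/2 = 50.5.
This falls in the class 40 to under 45: L = 40, F = 25, f = 29, h = 5.
Median ≈ 40 + ((50.5 − 25) / 29) × 5 = 44.3966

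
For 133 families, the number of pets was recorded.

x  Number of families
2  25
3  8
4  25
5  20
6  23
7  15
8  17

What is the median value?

Cumulative frequencies: 25, 33, 58, 78, 101, 116, 133
n = 133, so the median is the value in position (n+1)/2 = 67.
Position 67 falls at value 5.

5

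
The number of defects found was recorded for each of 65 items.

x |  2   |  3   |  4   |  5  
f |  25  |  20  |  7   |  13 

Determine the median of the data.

Cumulative frequencies: 25, 45, 52, 65
n = 65, so the median is the value in position (n+1)/2 = 33.
Position 33 falls at value 3.

3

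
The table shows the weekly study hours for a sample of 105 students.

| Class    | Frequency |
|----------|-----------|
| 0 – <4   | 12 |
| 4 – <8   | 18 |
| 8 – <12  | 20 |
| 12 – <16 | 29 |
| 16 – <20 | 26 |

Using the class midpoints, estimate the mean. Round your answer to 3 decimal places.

11.486

Midpoints: 2, 6, 10, 14, 18
Σfm = 12×2 + 18×6 + 20×10 + 29×14 + 26×18 = 1206
n = Σf = 105
Mean = 1206 / 105 = 11.4857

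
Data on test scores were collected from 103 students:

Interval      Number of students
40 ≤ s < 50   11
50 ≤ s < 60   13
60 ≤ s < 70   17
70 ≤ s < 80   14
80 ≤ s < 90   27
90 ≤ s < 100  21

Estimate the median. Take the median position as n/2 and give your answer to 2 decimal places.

Cumulative frequencies: 11, 24, 41, 55, 82, 103
n = 103; position = n/2 = 51.5.
This falls in the class 70 ≤ s < 80: L = 70, F = 41, f = 14, h = 10.
Median ≈ 70 + ((51.5 − 41) / 14) × 10 = 77.5000

77.50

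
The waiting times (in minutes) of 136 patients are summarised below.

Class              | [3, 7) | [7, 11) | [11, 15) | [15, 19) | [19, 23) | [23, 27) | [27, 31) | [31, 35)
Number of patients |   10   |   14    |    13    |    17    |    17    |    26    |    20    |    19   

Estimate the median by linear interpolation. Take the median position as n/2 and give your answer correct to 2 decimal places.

22.29

Cumulative frequencies: 10, 24, 37, 54, 71, 97, 117, 136
n = 136; position = n/2 = 68.
This falls in the class [19, 23): L = 19, F = 54, f = 17, h = 4.
Median ≈ 19 + ((68 − 54) / 17) × 4 = 22.2941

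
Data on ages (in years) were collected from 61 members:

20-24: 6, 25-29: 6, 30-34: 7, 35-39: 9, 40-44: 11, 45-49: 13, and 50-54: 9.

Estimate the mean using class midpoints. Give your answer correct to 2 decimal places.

39.21

Midpoints: 22, 27, 32, 37, 42, 47, 52
Σfm = 6×22 + 6×27 + 7×32 + 9×37 + 11×42 + 13×47 + 9×52 = 2392
n = Σf = 61
Mean = 2392 / 61 = 39.2131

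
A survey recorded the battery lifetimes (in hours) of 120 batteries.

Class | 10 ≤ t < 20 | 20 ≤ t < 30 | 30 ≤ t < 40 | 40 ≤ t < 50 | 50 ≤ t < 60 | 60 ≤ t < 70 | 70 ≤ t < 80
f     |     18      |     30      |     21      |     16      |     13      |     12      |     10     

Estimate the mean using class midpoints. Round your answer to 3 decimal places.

39.333

Midpoints: 15, 25, 35, 45, 55, 65, 75
Σfm = 18×15 + 30×25 + 21×35 + 16×45 + 13×55 + 12×65 + 10×75 = 4720
n = Σf = 120
Mean = 4720 / 120 = 39.3333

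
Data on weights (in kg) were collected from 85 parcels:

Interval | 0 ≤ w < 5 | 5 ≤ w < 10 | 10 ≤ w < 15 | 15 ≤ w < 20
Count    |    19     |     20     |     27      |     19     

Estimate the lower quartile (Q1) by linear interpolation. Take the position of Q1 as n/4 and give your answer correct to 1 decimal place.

5.6

Cumulative frequencies: 19, 39, 66, 85
n = 85; position = n/4 = 21.25.
This falls in the class 5 ≤ w < 10: L = 5, F = 19, f = 20, h = 5.
Lower quartile ≈ 5 + ((21.25 − 19) / 20) × 5 = 5.5625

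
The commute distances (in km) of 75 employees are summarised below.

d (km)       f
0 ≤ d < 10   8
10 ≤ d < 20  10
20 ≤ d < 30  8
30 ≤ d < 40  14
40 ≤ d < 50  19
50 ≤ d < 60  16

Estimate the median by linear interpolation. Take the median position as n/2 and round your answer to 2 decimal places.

Cumulative frequencies: 8, 18, 26, 40, 59, 75
n = 75; position = n/2 = 37.5.
This falls in the class 30 ≤ d < 40: L = 30, F = 26, f = 14, h = 10.
Median ≈ 30 + ((37.5 − 26) / 14) × 10 = 38.2143

38.21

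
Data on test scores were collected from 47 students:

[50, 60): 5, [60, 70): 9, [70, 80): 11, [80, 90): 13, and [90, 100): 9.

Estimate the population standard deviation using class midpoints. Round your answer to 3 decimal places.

Midpoints: 55, 65, 75, 85, 95
n = 47, Σfm = 3645, mean = 77.5532
Σfm² = 290175
Σf(m − x̄)² = Σfm² − (Σfm)²/n = 290175 − 3645²/47 = 7493.6170
Population variance = 7493.6170 / 47 = 159.4387
Standard deviation = √159.4387 = 12.6269

12.627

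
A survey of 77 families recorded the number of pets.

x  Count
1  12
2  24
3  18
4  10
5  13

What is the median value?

Cumulative frequencies: 12, 36, 54, 64, 77
n = 77, so the median is the value in position (n+1)/2 = 39.
Position 39 falls at value 3.

3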